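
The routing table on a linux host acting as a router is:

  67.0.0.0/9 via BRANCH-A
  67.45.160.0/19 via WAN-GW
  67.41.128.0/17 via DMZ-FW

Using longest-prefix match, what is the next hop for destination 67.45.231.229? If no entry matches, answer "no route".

Routes whose prefix contains 67.45.231.229:
  67.0.0.0/9 (67.0.0.0 - 67.127.255.255) -> BRANCH-A
More-specific entries that do NOT match:
  67.45.160.0/19 (67.45.160.0 - 67.45.191.255) does not contain 67.45.231.229
  67.41.128.0/17 (67.41.128.0 - 67.41.255.255) does not contain 67.45.231.229
Longest matching prefix is /9 -> next hop BRANCH-A.

BRANCH-A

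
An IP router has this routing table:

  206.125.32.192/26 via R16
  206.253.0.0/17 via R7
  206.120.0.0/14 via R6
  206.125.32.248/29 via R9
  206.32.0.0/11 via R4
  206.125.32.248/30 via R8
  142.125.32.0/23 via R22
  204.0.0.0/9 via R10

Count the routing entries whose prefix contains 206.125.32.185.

No listed prefix contains 206.125.32.185.
Total matching entries: 0.

0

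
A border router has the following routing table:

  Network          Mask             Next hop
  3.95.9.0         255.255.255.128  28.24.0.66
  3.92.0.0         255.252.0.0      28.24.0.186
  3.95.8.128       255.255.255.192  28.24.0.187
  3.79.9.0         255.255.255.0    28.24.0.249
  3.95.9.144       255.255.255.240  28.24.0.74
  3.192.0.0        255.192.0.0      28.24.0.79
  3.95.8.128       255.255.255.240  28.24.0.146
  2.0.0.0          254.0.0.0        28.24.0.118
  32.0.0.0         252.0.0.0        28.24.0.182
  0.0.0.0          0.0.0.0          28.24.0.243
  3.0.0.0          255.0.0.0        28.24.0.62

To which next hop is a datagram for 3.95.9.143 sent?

Routes whose prefix contains 3.95.9.143:
  0.0.0.0/0 (default, matches everything) -> 28.24.0.243
  2.0.0.0/7 (2.0.0.0 - 3.255.255.255) -> 28.24.0.118
  3.0.0.0/8 (3.0.0.0 - 3.255.255.255) -> 28.24.0.62
  3.92.0.0/14 (3.92.0.0 - 3.95.255.255) -> 28.24.0.186
More-specific entries that do NOT match:
  3.95.9.144/28 (3.95.9.144 - 3.95.9.159) does not contain 3.95.9.143
  3.95.8.128/28 (3.95.8.128 - 3.95.8.143) does not contain 3.95.9.143
  3.95.8.128/26 (3.95.8.128 - 3.95.8.191) does not contain 3.95.9.143
  3.95.9.0/25 (3.95.9.0 - 3.95.9.127) does not contain 3.95.9.143
  3.79.9.0/24 (3.79.9.0 - 3.79.9.255) does not contain 3.95.9.143
Longest matching prefix is /14 -> next hop 28.24.0.186.

28.24.0.186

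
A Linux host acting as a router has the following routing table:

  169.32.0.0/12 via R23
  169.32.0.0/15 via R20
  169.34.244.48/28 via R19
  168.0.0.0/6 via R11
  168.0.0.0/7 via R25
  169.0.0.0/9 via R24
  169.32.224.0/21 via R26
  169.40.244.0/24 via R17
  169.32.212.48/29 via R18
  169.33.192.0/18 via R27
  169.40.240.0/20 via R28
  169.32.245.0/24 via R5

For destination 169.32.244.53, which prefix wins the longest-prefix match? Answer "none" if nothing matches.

169.32.0.0/15

Entries matching 169.32.244.53:
  168.0.0.0/6 (168.0.0.0 - 171.255.255.255)
  168.0.0.0/7 (168.0.0.0 - 169.255.255.255)
  169.0.0.0/9 (169.0.0.0 - 169.127.255.255)
  169.32.0.0/12 (169.32.0.0 - 169.47.255.255)
  169.32.0.0/15 (169.32.0.0 - 169.33.255.255)
Most specific is 169.32.0.0/15.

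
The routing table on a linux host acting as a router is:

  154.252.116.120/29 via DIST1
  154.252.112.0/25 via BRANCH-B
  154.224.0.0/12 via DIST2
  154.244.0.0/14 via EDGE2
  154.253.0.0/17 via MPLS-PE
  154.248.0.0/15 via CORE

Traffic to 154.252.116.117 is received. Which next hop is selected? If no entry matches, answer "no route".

No entry's prefix contains 154.252.116.117; there is no default route.

no route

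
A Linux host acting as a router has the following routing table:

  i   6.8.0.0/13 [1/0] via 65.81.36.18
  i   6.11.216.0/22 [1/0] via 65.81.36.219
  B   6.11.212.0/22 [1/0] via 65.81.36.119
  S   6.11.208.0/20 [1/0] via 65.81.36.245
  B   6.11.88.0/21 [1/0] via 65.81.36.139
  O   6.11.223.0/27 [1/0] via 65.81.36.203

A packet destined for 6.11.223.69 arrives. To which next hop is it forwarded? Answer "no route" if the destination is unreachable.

65.81.36.245

Routes whose prefix contains 6.11.223.69:
  6.8.0.0/13 (6.8.0.0 - 6.15.255.255) -> 65.81.36.18
  6.11.208.0/20 (6.11.208.0 - 6.11.223.255) -> 65.81.36.245
More-specific entries that do NOT match:
  6.11.223.0/27 (6.11.223.0 - 6.11.223.31) does not contain 6.11.223.69
  6.11.216.0/22 (6.11.216.0 - 6.11.219.255) does not contain 6.11.223.69
  6.11.212.0/22 (6.11.212.0 - 6.11.215.255) does not contain 6.11.223.69
  6.11.88.0/21 (6.11.88.0 - 6.11.95.255) does not contain 6.11.223.69
Longest matching prefix is /20 -> next hop 65.81.36.245.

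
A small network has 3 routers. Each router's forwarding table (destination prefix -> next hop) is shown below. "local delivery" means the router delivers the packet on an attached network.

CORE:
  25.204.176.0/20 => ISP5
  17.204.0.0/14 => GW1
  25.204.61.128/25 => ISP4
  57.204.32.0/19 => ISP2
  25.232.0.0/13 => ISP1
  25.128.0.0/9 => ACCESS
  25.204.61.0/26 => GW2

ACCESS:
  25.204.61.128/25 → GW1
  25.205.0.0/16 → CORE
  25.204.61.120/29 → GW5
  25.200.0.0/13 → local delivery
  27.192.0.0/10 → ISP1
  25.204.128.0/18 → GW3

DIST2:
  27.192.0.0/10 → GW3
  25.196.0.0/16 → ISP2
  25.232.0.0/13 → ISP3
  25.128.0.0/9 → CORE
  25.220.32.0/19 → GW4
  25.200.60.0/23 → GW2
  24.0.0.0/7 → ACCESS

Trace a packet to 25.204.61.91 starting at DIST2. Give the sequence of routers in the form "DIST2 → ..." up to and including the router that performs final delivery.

At DIST2: longest match for 25.204.61.91 is 25.128.0.0/9 -> CORE
At CORE: longest match for 25.204.61.91 is 25.128.0.0/9 -> ACCESS
At ACCESS: longest match for 25.204.61.91 is 25.200.0.0/13 -> local delivery

DIST2 → CORE → ACCESS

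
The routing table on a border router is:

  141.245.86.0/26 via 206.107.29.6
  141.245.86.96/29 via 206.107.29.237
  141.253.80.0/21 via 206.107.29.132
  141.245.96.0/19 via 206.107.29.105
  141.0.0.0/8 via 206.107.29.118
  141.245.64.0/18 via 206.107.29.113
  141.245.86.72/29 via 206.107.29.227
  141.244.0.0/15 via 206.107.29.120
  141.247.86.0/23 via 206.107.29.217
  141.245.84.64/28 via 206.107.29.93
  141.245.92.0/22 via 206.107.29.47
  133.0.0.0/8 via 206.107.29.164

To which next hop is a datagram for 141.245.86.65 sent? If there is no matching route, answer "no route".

Routes whose prefix contains 141.245.86.65:
  141.0.0.0/8 (141.0.0.0 - 141.255.255.255) -> 206.107.29.118
  141.244.0.0/15 (141.244.0.0 - 141.245.255.255) -> 206.107.29.120
  141.245.64.0/18 (141.245.64.0 - 141.245.127.255) -> 206.107.29.113
More-specific entries that do NOT match:
  141.245.86.96/29 (141.245.86.96 - 141.245.86.103) does not contain 141.245.86.65
  141.245.86.72/29 (141.245.86.72 - 141.245.86.79) does not contain 141.245.86.65
  141.245.84.64/28 (141.245.84.64 - 141.245.84.79) does not contain 141.245.86.65
  141.245.86.0/26 (141.245.86.0 - 141.245.86.63) does not contain 141.245.86.65
  141.247.86.0/23 (141.247.86.0 - 141.247.87.255) does not contain 141.245.86.65
  141.245.92.0/22 (141.245.92.0 - 141.245.95.255) does not contain 141.245.86.65
  141.253.80.0/21 (141.253.80.0 - 141.253.87.255) does not contain 141.245.86.65
  141.245.96.0/19 (141.245.96.0 - 141.245.127.255) does not contain 141.245.86.65
Longest matching prefix is /18 -> next hop 206.107.29.113.

206.107.29.113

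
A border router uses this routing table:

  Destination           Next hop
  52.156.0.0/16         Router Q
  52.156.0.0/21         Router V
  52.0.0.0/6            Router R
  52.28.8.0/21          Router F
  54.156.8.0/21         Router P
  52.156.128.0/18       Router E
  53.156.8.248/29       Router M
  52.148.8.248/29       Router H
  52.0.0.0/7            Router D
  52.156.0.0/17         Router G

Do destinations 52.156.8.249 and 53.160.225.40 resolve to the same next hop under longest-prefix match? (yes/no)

52.156.8.249: longest match 52.156.0.0/17 -> Router G
53.160.225.40: longest match 52.0.0.0/7 -> Router D

no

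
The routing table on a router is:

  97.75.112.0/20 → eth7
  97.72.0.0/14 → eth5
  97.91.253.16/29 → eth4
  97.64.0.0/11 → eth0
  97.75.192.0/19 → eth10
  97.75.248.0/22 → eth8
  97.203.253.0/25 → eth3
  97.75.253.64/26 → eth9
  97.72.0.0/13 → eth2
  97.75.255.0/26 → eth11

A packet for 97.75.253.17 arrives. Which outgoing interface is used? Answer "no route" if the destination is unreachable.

eth5

Routes whose prefix contains 97.75.253.17:
  97.64.0.0/11 (97.64.0.0 - 97.95.255.255) -> eth0
  97.72.0.0/13 (97.72.0.0 - 97.79.255.255) -> eth2
  97.72.0.0/14 (97.72.0.0 - 97.75.255.255) -> eth5
More-specific entries that do NOT match:
  97.91.253.16/29 (97.91.253.16 - 97.91.253.23) does not contain 97.75.253.17
  97.75.253.64/26 (97.75.253.64 - 97.75.253.127) does not contain 97.75.253.17
  97.75.255.0/26 (97.75.255.0 - 97.75.255.63) does not contain 97.75.253.17
  97.203.253.0/25 (97.203.253.0 - 97.203.253.127) does not contain 97.75.253.17
  97.75.248.0/22 (97.75.248.0 - 97.75.251.255) does not contain 97.75.253.17
  97.75.112.0/20 (97.75.112.0 - 97.75.127.255) does not contain 97.75.253.17
  97.75.192.0/19 (97.75.192.0 - 97.75.223.255) does not contain 97.75.253.17
Longest matching prefix is /14 -> interface eth5.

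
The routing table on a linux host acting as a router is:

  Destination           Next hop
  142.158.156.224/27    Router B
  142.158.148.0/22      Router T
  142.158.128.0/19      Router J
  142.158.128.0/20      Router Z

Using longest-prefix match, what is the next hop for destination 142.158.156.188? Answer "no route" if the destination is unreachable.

Router J

Routes whose prefix contains 142.158.156.188:
  142.158.128.0/19 (142.158.128.0 - 142.158.159.255) -> Router J
More-specific entries that do NOT match:
  142.158.156.224/27 (142.158.156.224 - 142.158.156.255) does not contain 142.158.156.188
  142.158.148.0/22 (142.158.148.0 - 142.158.151.255) does not contain 142.158.156.188
  142.158.128.0/20 (142.158.128.0 - 142.158.143.255) does not contain 142.158.156.188
Longest matching prefix is /19 -> next hop Router J.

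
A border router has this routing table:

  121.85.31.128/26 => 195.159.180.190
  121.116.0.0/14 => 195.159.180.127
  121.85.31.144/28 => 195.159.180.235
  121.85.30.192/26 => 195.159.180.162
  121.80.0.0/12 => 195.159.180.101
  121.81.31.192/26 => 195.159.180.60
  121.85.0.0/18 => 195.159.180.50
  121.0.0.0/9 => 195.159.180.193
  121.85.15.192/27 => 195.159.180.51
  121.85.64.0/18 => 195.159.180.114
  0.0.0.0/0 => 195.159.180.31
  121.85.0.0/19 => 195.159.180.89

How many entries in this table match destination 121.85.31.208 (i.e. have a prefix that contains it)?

Prefixes containing 121.85.31.208:
  0.0.0.0/0 (default, matches everything)
  121.0.0.0/9 (121.0.0.0 - 121.127.255.255)
  121.80.0.0/12 (121.80.0.0 - 121.95.255.255)
  121.85.0.0/18 (121.85.0.0 - 121.85.63.255)
  121.85.0.0/19 (121.85.0.0 - 121.85.31.255)
Total matching entries: 5.

5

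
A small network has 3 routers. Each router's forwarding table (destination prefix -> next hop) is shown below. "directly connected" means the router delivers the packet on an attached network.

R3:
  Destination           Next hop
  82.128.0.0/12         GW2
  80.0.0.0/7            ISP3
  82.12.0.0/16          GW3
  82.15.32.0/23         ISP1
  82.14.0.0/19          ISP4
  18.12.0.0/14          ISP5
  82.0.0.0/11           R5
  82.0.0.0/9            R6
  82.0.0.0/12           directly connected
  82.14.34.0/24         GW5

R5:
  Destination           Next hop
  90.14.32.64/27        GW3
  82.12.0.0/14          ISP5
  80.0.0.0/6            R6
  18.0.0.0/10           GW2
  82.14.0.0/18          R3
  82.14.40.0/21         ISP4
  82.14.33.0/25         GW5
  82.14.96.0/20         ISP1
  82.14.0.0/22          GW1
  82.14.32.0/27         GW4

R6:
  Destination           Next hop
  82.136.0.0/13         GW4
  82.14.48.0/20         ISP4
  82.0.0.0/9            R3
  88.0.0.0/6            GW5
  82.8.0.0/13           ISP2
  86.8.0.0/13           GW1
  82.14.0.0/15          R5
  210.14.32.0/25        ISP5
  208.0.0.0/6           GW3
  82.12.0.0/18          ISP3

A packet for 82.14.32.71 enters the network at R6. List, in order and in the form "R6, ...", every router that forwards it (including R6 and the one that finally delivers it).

At R6: longest match for 82.14.32.71 is 82.14.0.0/15 -> R5
At R5: longest match for 82.14.32.71 is 82.14.0.0/18 -> R3
At R3: longest match for 82.14.32.71 is 82.0.0.0/12 -> directly connected

R6, R5, R3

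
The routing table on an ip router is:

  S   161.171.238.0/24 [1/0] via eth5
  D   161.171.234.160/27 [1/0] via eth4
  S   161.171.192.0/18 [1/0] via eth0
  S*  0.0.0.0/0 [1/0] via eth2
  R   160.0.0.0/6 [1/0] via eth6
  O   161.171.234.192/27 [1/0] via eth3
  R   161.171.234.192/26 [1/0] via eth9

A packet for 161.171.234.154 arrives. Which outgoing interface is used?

Routes whose prefix contains 161.171.234.154:
  0.0.0.0/0 (default, matches everything) -> eth2
  160.0.0.0/6 (160.0.0.0 - 163.255.255.255) -> eth6
  161.171.192.0/18 (161.171.192.0 - 161.171.255.255) -> eth0
More-specific entries that do NOT match:
  161.171.234.160/27 (161.171.234.160 - 161.171.234.191) does not contain 161.171.234.154
  161.171.234.192/27 (161.171.234.192 - 161.171.234.223) does not contain 161.171.234.154
  161.171.234.192/26 (161.171.234.192 - 161.171.234.255) does not contain 161.171.234.154
  161.171.238.0/24 (161.171.238.0 - 161.171.238.255) does not contain 161.171.234.154
Longest matching prefix is /18 -> interface eth0.

eth0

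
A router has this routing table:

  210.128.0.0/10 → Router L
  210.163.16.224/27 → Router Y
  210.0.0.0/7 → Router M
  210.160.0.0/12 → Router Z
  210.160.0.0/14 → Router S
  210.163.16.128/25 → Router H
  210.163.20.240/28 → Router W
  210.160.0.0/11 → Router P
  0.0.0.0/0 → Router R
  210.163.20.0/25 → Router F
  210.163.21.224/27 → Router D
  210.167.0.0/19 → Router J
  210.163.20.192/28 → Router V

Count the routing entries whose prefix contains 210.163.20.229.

Prefixes containing 210.163.20.229:
  0.0.0.0/0 (default, matches everything)
  210.0.0.0/7 (210.0.0.0 - 211.255.255.255)
  210.128.0.0/10 (210.128.0.0 - 210.191.255.255)
  210.160.0.0/11 (210.160.0.0 - 210.191.255.255)
  210.160.0.0/12 (210.160.0.0 - 210.175.255.255)
  210.160.0.0/14 (210.160.0.0 - 210.163.255.255)
Total matching entries: 6.

6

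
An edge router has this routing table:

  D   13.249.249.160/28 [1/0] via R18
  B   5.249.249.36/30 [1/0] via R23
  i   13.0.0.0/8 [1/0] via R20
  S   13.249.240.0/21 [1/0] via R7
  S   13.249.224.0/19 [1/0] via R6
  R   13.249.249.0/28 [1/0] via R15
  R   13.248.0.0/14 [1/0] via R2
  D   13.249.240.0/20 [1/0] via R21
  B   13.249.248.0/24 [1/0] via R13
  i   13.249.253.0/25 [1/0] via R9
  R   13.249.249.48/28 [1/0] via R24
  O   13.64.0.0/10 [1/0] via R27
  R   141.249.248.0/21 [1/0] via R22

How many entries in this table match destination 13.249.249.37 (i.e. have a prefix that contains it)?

Prefixes containing 13.249.249.37:
  13.0.0.0/8 (13.0.0.0 - 13.255.255.255)
  13.248.0.0/14 (13.248.0.0 - 13.251.255.255)
  13.249.224.0/19 (13.249.224.0 - 13.249.255.255)
  13.249.240.0/20 (13.249.240.0 - 13.249.255.255)
Total matching entries: 4.

4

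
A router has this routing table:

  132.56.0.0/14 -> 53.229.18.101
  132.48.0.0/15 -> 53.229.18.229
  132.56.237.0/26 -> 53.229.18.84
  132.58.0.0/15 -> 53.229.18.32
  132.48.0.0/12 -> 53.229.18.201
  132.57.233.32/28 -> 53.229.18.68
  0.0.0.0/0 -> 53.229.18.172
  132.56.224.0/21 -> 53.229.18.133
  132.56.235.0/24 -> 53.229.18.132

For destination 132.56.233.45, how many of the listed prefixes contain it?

3

Prefixes containing 132.56.233.45:
  0.0.0.0/0 (default, matches everything)
  132.48.0.0/12 (132.48.0.0 - 132.63.255.255)
  132.56.0.0/14 (132.56.0.0 - 132.59.255.255)
Total matching entries: 3.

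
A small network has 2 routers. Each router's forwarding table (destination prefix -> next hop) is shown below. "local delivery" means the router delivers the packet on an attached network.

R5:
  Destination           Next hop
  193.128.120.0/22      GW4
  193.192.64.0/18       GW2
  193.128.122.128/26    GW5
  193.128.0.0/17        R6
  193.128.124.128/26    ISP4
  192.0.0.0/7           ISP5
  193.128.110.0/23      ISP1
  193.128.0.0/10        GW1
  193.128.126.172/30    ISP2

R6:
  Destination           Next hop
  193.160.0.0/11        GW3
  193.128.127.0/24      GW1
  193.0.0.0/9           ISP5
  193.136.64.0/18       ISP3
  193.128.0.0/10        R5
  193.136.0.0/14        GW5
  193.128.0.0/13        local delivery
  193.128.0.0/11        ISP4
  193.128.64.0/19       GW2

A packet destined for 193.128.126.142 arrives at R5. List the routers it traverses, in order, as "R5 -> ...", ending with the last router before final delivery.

At R5: longest match for 193.128.126.142 is 193.128.0.0/17 -> R6
At R6: longest match for 193.128.126.142 is 193.128.0.0/13 -> local delivery

R5 -> R6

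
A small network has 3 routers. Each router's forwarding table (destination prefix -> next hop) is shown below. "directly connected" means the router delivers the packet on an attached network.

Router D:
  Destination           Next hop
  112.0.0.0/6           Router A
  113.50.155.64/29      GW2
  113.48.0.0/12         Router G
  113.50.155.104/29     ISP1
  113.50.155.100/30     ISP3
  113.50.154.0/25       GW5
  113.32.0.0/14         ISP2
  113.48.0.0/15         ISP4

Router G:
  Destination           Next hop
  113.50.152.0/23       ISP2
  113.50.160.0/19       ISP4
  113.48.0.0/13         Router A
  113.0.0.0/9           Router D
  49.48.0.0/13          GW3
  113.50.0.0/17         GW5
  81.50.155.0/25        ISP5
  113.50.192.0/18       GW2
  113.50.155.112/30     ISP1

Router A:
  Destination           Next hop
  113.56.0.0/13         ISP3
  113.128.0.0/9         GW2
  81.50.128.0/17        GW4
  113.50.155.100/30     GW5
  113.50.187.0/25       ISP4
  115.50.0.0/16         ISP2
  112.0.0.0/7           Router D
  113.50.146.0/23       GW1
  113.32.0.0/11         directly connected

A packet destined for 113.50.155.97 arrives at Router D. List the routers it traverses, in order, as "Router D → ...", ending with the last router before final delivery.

At Router D: longest match for 113.50.155.97 is 113.48.0.0/12 -> Router G
At Router G: longest match for 113.50.155.97 is 113.48.0.0/13 -> Router A
At Router A: longest match for 113.50.155.97 is 113.32.0.0/11 -> directly connected

Router D → Router G → Router A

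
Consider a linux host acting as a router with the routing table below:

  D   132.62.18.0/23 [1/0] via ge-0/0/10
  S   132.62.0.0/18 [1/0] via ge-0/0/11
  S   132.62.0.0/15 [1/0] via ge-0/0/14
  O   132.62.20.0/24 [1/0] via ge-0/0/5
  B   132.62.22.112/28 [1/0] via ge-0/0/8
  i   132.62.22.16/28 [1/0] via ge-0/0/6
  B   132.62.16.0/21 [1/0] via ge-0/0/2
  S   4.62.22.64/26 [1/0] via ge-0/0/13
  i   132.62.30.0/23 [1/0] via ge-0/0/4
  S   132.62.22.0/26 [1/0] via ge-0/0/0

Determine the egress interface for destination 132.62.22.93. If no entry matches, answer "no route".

Routes whose prefix contains 132.62.22.93:
  132.62.0.0/15 (132.62.0.0 - 132.63.255.255) -> ge-0/0/14
  132.62.0.0/18 (132.62.0.0 - 132.62.63.255) -> ge-0/0/11
  132.62.16.0/21 (132.62.16.0 - 132.62.23.255) -> ge-0/0/2
More-specific entries that do NOT match:
  132.62.22.112/28 (132.62.22.112 - 132.62.22.127) does not contain 132.62.22.93
  132.62.22.16/28 (132.62.22.16 - 132.62.22.31) does not contain 132.62.22.93
  4.62.22.64/26 (4.62.22.64 - 4.62.22.127) does not contain 132.62.22.93
  132.62.22.0/26 (132.62.22.0 - 132.62.22.63) does not contain 132.62.22.93
  132.62.20.0/24 (132.62.20.0 - 132.62.20.255) does not contain 132.62.22.93
  132.62.18.0/23 (132.62.18.0 - 132.62.19.255) does not contain 132.62.22.93
  132.62.30.0/23 (132.62.30.0 - 132.62.31.255) does not contain 132.62.22.93
Longest matching prefix is /21 -> interface ge-0/0/2.

ge-0/0/2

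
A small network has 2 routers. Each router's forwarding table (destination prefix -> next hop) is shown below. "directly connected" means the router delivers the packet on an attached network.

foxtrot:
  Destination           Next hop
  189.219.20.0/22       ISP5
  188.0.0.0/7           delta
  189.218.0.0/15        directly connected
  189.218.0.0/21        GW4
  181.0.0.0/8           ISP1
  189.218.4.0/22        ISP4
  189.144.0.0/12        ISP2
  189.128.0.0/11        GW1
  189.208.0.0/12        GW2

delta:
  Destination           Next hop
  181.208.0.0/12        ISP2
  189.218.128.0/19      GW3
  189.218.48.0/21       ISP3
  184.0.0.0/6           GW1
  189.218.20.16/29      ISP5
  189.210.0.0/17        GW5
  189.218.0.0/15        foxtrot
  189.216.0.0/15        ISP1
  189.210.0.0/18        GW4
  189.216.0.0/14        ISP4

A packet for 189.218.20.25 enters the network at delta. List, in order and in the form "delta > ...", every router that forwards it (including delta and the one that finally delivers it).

delta > foxtrot

At delta: longest match for 189.218.20.25 is 189.218.0.0/15 -> foxtrot
At foxtrot: longest match for 189.218.20.25 is 189.218.0.0/15 -> directly connected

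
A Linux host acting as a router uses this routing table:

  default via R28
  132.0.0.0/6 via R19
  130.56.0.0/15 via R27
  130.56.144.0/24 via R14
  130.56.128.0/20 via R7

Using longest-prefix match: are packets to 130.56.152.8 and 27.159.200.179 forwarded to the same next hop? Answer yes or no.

130.56.152.8: longest match 130.56.0.0/15 -> R27
27.159.200.179: longest match 0.0.0.0/0 -> R28

no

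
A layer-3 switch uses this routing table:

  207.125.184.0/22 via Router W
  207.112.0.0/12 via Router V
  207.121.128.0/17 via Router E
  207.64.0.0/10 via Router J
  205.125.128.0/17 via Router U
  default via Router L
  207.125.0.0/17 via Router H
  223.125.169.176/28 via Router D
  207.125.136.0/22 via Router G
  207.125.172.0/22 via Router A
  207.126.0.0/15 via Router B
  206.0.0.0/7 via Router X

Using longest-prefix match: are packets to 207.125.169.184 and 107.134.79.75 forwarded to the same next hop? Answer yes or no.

no

207.125.169.184: longest match 207.112.0.0/12 -> Router V
107.134.79.75: longest match 0.0.0.0/0 -> Router L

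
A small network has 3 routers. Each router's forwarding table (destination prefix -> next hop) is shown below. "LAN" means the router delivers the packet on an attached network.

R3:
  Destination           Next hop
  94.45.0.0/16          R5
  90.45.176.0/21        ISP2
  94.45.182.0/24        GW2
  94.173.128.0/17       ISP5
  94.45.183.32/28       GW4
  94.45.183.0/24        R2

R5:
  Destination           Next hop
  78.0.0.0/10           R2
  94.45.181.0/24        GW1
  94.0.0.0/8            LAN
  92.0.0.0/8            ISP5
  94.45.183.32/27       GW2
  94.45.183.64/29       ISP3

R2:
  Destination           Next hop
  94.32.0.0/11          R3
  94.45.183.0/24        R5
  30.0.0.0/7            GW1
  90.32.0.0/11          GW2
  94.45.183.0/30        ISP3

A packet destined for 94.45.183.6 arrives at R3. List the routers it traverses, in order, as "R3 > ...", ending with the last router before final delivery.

At R3: longest match for 94.45.183.6 is 94.45.183.0/24 -> R2
At R2: longest match for 94.45.183.6 is 94.45.183.0/24 -> R5
At R5: longest match for 94.45.183.6 is 94.0.0.0/8 -> LAN

R3 > R2 > R5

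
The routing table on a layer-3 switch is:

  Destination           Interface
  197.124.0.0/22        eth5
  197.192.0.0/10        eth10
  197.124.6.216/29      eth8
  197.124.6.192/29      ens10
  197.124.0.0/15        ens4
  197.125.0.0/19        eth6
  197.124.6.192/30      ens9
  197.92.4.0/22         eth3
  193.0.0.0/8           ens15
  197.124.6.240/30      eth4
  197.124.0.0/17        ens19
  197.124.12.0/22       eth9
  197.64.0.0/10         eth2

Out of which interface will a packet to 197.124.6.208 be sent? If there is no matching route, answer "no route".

Routes whose prefix contains 197.124.6.208:
  197.64.0.0/10 (197.64.0.0 - 197.127.255.255) -> eth2
  197.124.0.0/15 (197.124.0.0 - 197.125.255.255) -> ens4
  197.124.0.0/17 (197.124.0.0 - 197.124.127.255) -> ens19
More-specific entries that do NOT match:
  197.124.6.192/30 (197.124.6.192 - 197.124.6.195) does not contain 197.124.6.208
  197.124.6.240/30 (197.124.6.240 - 197.124.6.243) does not contain 197.124.6.208
  197.124.6.216/29 (197.124.6.216 - 197.124.6.223) does not contain 197.124.6.208
  197.124.6.192/29 (197.124.6.192 - 197.124.6.199) does not contain 197.124.6.208
  197.124.0.0/22 (197.124.0.0 - 197.124.3.255) does not contain 197.124.6.208
  197.92.4.0/22 (197.92.4.0 - 197.92.7.255) does not contain 197.124.6.208
  197.124.12.0/22 (197.124.12.0 - 197.124.15.255) does not contain 197.124.6.208
  197.125.0.0/19 (197.125.0.0 - 197.125.31.255) does not contain 197.124.6.208
Longest matching prefix is /17 -> interface ens19.

ens19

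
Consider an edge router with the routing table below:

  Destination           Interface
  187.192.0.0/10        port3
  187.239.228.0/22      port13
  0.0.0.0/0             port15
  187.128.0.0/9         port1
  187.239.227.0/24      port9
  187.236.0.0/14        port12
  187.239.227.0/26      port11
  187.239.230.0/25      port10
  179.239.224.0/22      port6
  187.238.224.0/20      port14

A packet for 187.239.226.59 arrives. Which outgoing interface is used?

Routes whose prefix contains 187.239.226.59:
  0.0.0.0/0 (default, matches everything) -> port15
  187.128.0.0/9 (187.128.0.0 - 187.255.255.255) -> port1
  187.192.0.0/10 (187.192.0.0 - 187.255.255.255) -> port3
  187.236.0.0/14 (187.236.0.0 - 187.239.255.255) -> port12
More-specific entries that do NOT match:
  187.239.227.0/26 (187.239.227.0 - 187.239.227.63) does not contain 187.239.226.59
  187.239.230.0/25 (187.239.230.0 - 187.239.230.127) does not contain 187.239.226.59
  187.239.227.0/24 (187.239.227.0 - 187.239.227.255) does not contain 187.239.226.59
  187.239.228.0/22 (187.239.228.0 - 187.239.231.255) does not contain 187.239.226.59
  179.239.224.0/22 (179.239.224.0 - 179.239.227.255) does not contain 187.239.226.59
  187.238.224.0/20 (187.238.224.0 - 187.238.239.255) does not contain 187.239.226.59
Longest matching prefix is /14 -> interface port12.

port12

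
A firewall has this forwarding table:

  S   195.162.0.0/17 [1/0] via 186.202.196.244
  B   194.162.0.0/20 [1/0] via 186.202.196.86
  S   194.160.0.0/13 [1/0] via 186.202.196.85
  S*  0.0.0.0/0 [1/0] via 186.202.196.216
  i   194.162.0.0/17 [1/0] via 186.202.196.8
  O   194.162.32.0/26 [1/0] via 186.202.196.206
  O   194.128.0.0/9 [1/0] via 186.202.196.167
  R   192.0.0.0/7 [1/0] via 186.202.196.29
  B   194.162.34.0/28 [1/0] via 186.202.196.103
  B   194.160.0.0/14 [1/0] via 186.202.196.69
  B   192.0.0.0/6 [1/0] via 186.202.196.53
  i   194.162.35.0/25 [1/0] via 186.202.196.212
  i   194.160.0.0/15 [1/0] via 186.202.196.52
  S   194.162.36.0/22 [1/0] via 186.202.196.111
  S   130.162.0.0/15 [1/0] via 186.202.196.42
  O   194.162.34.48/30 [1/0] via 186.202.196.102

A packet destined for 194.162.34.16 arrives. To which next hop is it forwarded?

186.202.196.8

Routes whose prefix contains 194.162.34.16:
  0.0.0.0/0 (default, matches everything) -> 186.202.196.216
  192.0.0.0/6 (192.0.0.0 - 195.255.255.255) -> 186.202.196.53
  194.128.0.0/9 (194.128.0.0 - 194.255.255.255) -> 186.202.196.167
  194.160.0.0/13 (194.160.0.0 - 194.167.255.255) -> 186.202.196.85
  194.160.0.0/14 (194.160.0.0 - 194.163.255.255) -> 186.202.196.69
  194.162.0.0/17 (194.162.0.0 - 194.162.127.255) -> 186.202.196.8
More-specific entries that do NOT match:
  194.162.34.48/30 (194.162.34.48 - 194.162.34.51) does not contain 194.162.34.16
  194.162.34.0/28 (194.162.34.0 - 194.162.34.15) does not contain 194.162.34.16
  194.162.32.0/26 (194.162.32.0 - 194.162.32.63) does not contain 194.162.34.16
  194.162.35.0/25 (194.162.35.0 - 194.162.35.127) does not contain 194.162.34.16
  194.162.36.0/22 (194.162.36.0 - 194.162.39.255) does not contain 194.162.34.16
  194.162.0.0/20 (194.162.0.0 - 194.162.15.255) does not contain 194.162.34.16
Longest matching prefix is /17 -> next hop 186.202.196.8.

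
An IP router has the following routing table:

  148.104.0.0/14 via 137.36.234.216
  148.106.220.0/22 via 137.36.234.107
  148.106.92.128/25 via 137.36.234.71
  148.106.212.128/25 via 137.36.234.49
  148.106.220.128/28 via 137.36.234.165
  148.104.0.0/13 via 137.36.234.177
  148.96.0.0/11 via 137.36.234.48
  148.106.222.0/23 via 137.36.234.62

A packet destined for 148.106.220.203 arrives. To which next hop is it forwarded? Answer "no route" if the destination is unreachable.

Routes whose prefix contains 148.106.220.203:
  148.96.0.0/11 (148.96.0.0 - 148.127.255.255) -> 137.36.234.48
  148.104.0.0/13 (148.104.0.0 - 148.111.255.255) -> 137.36.234.177
  148.104.0.0/14 (148.104.0.0 - 148.107.255.255) -> 137.36.234.216
  148.106.220.0/22 (148.106.220.0 - 148.106.223.255) -> 137.36.234.107
More-specific entries that do NOT match:
  148.106.220.128/28 (148.106.220.128 - 148.106.220.143) does not contain 148.106.220.203
  148.106.92.128/25 (148.106.92.128 - 148.106.92.255) does not contain 148.106.220.203
  148.106.212.128/25 (148.106.212.128 - 148.106.212.255) does not contain 148.106.220.203
  148.106.222.0/23 (148.106.222.0 - 148.106.223.255) does not contain 148.106.220.203
Longest matching prefix is /22 -> next hop 137.36.234.107.

137.36.234.107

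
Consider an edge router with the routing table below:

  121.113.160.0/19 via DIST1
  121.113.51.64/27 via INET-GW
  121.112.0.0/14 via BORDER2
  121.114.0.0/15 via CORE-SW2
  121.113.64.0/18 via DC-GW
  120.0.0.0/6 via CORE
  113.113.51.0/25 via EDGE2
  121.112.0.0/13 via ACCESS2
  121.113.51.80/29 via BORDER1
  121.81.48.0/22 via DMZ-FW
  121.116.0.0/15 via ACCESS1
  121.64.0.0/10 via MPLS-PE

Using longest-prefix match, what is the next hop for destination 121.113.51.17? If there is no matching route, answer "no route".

Routes whose prefix contains 121.113.51.17:
  120.0.0.0/6 (120.0.0.0 - 123.255.255.255) -> CORE
  121.64.0.0/10 (121.64.0.0 - 121.127.255.255) -> MPLS-PE
  121.112.0.0/13 (121.112.0.0 - 121.119.255.255) -> ACCESS2
  121.112.0.0/14 (121.112.0.0 - 121.115.255.255) -> BORDER2
More-specific entries that do NOT match:
  121.113.51.80/29 (121.113.51.80 - 121.113.51.87) does not contain 121.113.51.17
  121.113.51.64/27 (121.113.51.64 - 121.113.51.95) does not contain 121.113.51.17
  113.113.51.0/25 (113.113.51.0 - 113.113.51.127) does not contain 121.113.51.17
  121.81.48.0/22 (121.81.48.0 - 121.81.51.255) does not contain 121.113.51.17
  121.113.160.0/19 (121.113.160.0 - 121.113.191.255) does not contain 121.113.51.17
  121.113.64.0/18 (121.113.64.0 - 121.113.127.255) does not contain 121.113.51.17
  121.114.0.0/15 (121.114.0.0 - 121.115.255.255) does not contain 121.113.51.17
  121.116.0.0/15 (121.116.0.0 - 121.117.255.255) does not contain 121.113.51.17
Longest matching prefix is /14 -> next hop BORDER2.

BORDER2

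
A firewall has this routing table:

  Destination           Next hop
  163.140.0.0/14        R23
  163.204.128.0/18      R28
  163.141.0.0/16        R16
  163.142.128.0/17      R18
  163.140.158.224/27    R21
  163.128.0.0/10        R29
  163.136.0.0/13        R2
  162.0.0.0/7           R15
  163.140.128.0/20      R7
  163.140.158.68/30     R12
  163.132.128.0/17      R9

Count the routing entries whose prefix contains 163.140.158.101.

4

Prefixes containing 163.140.158.101:
  162.0.0.0/7 (162.0.0.0 - 163.255.255.255)
  163.128.0.0/10 (163.128.0.0 - 163.191.255.255)
  163.136.0.0/13 (163.136.0.0 - 163.143.255.255)
  163.140.0.0/14 (163.140.0.0 - 163.143.255.255)
Total matching entries: 4.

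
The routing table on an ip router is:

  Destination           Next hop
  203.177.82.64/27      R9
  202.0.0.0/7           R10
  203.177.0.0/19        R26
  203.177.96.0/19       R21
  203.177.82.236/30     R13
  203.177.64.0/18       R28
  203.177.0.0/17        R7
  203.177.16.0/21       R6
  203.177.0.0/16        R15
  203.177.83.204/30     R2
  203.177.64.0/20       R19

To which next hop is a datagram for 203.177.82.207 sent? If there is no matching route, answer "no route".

R28

Routes whose prefix contains 203.177.82.207:
  202.0.0.0/7 (202.0.0.0 - 203.255.255.255) -> R10
  203.177.0.0/16 (203.177.0.0 - 203.177.255.255) -> R15
  203.177.0.0/17 (203.177.0.0 - 203.177.127.255) -> R7
  203.177.64.0/18 (203.177.64.0 - 203.177.127.255) -> R28
More-specific entries that do NOT match:
  203.177.82.236/30 (203.177.82.236 - 203.177.82.239) does not contain 203.177.82.207
  203.177.83.204/30 (203.177.83.204 - 203.177.83.207) does not contain 203.177.82.207
  203.177.82.64/27 (203.177.82.64 - 203.177.82.95) does not contain 203.177.82.207
  203.177.16.0/21 (203.177.16.0 - 203.177.23.255) does not contain 203.177.82.207
  203.177.64.0/20 (203.177.64.0 - 203.177.79.255) does not contain 203.177.82.207
  203.177.0.0/19 (203.177.0.0 - 203.177.31.255) does not contain 203.177.82.207
  203.177.96.0/19 (203.177.96.0 - 203.177.127.255) does not contain 203.177.82.207
Longest matching prefix is /18 -> next hop R28.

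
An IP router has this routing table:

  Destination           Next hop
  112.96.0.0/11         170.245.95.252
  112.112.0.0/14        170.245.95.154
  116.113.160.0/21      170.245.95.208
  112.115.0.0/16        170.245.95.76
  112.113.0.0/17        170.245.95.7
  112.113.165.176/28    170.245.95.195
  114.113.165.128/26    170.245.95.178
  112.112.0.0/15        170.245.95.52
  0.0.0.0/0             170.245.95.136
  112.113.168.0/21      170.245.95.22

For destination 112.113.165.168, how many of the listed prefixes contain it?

Prefixes containing 112.113.165.168:
  0.0.0.0/0 (default, matches everything)
  112.96.0.0/11 (112.96.0.0 - 112.127.255.255)
  112.112.0.0/14 (112.112.0.0 - 112.115.255.255)
  112.112.0.0/15 (112.112.0.0 - 112.113.255.255)
Total matching entries: 4.

4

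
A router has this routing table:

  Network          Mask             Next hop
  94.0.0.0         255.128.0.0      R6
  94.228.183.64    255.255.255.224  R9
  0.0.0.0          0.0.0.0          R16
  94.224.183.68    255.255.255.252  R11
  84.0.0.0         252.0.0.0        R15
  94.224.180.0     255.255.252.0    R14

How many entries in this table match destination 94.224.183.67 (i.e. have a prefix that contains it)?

2

Prefixes containing 94.224.183.67:
  0.0.0.0/0 (default, matches everything)
  94.224.180.0/22 (94.224.180.0 - 94.224.183.255)
Total matching entries: 2.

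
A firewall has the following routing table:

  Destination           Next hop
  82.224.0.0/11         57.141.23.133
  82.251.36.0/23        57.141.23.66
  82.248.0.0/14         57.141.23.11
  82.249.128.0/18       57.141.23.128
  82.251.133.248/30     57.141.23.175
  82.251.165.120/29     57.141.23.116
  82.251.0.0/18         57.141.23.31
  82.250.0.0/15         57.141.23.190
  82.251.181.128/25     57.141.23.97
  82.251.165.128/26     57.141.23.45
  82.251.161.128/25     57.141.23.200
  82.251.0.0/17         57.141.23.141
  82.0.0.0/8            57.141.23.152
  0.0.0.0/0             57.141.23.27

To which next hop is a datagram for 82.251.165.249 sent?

57.141.23.190

Routes whose prefix contains 82.251.165.249:
  0.0.0.0/0 (default, matches everything) -> 57.141.23.27
  82.0.0.0/8 (82.0.0.0 - 82.255.255.255) -> 57.141.23.152
  82.224.0.0/11 (82.224.0.0 - 82.255.255.255) -> 57.141.23.133
  82.248.0.0/14 (82.248.0.0 - 82.251.255.255) -> 57.141.23.11
  82.250.0.0/15 (82.250.0.0 - 82.251.255.255) -> 57.141.23.190
More-specific entries that do NOT match:
  82.251.133.248/30 (82.251.133.248 - 82.251.133.251) does not contain 82.251.165.249
  82.251.165.120/29 (82.251.165.120 - 82.251.165.127) does not contain 82.251.165.249
  82.251.165.128/26 (82.251.165.128 - 82.251.165.191) does not contain 82.251.165.249
  82.251.181.128/25 (82.251.181.128 - 82.251.181.255) does not contain 82.251.165.249
  82.251.161.128/25 (82.251.161.128 - 82.251.161.255) does not contain 82.251.165.249
  82.251.36.0/23 (82.251.36.0 - 82.251.37.255) does not contain 82.251.165.249
  82.249.128.0/18 (82.249.128.0 - 82.249.191.255) does not contain 82.251.165.249
  82.251.0.0/18 (82.251.0.0 - 82.251.63.255) does not contain 82.251.165.249
  82.251.0.0/17 (82.251.0.0 - 82.251.127.255) does not contain 82.251.165.249
Longest matching prefix is /15 -> next hop 57.141.23.190.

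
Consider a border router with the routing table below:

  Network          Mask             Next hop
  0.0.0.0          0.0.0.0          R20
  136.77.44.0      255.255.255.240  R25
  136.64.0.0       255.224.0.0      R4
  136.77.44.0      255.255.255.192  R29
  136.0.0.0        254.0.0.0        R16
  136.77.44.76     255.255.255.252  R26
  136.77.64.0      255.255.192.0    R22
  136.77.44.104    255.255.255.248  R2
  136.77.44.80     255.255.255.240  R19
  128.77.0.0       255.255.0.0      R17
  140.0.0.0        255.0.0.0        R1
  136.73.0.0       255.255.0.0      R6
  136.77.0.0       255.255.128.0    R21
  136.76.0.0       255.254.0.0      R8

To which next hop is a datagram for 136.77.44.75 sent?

R21

Routes whose prefix contains 136.77.44.75:
  0.0.0.0/0 (default, matches everything) -> R20
  136.0.0.0/7 (136.0.0.0 - 137.255.255.255) -> R16
  136.64.0.0/11 (136.64.0.0 - 136.95.255.255) -> R4
  136.76.0.0/15 (136.76.0.0 - 136.77.255.255) -> R8
  136.77.0.0/17 (136.77.0.0 - 136.77.127.255) -> R21
More-specific entries that do NOT match:
  136.77.44.76/30 (136.77.44.76 - 136.77.44.79) does not contain 136.77.44.75
  136.77.44.104/29 (136.77.44.104 - 136.77.44.111) does not contain 136.77.44.75
  136.77.44.0/28 (136.77.44.0 - 136.77.44.15) does not contain 136.77.44.75
  136.77.44.80/28 (136.77.44.80 - 136.77.44.95) does not contain 136.77.44.75
  136.77.44.0/26 (136.77.44.0 - 136.77.44.63) does not contain 136.77.44.75
  136.77.64.0/18 (136.77.64.0 - 136.77.127.255) does not contain 136.77.44.75
Longest matching prefix is /17 -> next hop R21.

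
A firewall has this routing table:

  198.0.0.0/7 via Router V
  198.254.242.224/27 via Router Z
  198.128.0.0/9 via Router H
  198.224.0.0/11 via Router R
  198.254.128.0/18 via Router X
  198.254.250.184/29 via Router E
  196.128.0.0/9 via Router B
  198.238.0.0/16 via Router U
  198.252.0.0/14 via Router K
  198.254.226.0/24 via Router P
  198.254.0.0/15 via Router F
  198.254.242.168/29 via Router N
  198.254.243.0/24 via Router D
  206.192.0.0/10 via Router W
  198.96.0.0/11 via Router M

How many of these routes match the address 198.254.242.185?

Prefixes containing 198.254.242.185:
  198.0.0.0/7 (198.0.0.0 - 199.255.255.255)
  198.128.0.0/9 (198.128.0.0 - 198.255.255.255)
  198.224.0.0/11 (198.224.0.0 - 198.255.255.255)
  198.252.0.0/14 (198.252.0.0 - 198.255.255.255)
  198.254.0.0/15 (198.254.0.0 - 198.255.255.255)
Total matching entries: 5.

5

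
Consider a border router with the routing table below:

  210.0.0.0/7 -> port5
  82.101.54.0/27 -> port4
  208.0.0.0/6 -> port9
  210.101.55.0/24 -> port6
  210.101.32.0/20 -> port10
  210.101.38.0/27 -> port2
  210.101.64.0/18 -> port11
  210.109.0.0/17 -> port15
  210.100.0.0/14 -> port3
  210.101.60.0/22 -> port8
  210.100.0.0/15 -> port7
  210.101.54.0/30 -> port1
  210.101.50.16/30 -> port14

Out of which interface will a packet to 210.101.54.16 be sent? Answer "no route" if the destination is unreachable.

port7

Routes whose prefix contains 210.101.54.16:
  208.0.0.0/6 (208.0.0.0 - 211.255.255.255) -> port9
  210.0.0.0/7 (210.0.0.0 - 211.255.255.255) -> port5
  210.100.0.0/14 (210.100.0.0 - 210.103.255.255) -> port3
  210.100.0.0/15 (210.100.0.0 - 210.101.255.255) -> port7
More-specific entries that do NOT match:
  210.101.54.0/30 (210.101.54.0 - 210.101.54.3) does not contain 210.101.54.16
  210.101.50.16/30 (210.101.50.16 - 210.101.50.19) does not contain 210.101.54.16
  82.101.54.0/27 (82.101.54.0 - 82.101.54.31) does not contain 210.101.54.16
  210.101.38.0/27 (210.101.38.0 - 210.101.38.31) does not contain 210.101.54.16
  210.101.55.0/24 (210.101.55.0 - 210.101.55.255) does not contain 210.101.54.16
  210.101.60.0/22 (210.101.60.0 - 210.101.63.255) does not contain 210.101.54.16
  210.101.32.0/20 (210.101.32.0 - 210.101.47.255) does not contain 210.101.54.16
  210.101.64.0/18 (210.101.64.0 - 210.101.127.255) does not contain 210.101.54.16
  210.109.0.0/17 (210.109.0.0 - 210.109.127.255) does not contain 210.101.54.16
Longest matching prefix is /15 -> interface port7.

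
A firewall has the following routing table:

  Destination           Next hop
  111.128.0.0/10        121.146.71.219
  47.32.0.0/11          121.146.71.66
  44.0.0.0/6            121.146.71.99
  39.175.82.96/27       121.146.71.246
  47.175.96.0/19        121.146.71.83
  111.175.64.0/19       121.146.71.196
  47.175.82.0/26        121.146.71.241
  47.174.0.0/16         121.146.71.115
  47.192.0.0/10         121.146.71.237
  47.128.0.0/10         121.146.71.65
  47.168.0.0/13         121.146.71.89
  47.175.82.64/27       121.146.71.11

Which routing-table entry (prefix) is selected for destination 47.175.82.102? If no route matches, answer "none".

47.168.0.0/13

Entries matching 47.175.82.102:
  44.0.0.0/6 (44.0.0.0 - 47.255.255.255)
  47.128.0.0/10 (47.128.0.0 - 47.191.255.255)
  47.168.0.0/13 (47.168.0.0 - 47.175.255.255)
Most specific is 47.168.0.0/13.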